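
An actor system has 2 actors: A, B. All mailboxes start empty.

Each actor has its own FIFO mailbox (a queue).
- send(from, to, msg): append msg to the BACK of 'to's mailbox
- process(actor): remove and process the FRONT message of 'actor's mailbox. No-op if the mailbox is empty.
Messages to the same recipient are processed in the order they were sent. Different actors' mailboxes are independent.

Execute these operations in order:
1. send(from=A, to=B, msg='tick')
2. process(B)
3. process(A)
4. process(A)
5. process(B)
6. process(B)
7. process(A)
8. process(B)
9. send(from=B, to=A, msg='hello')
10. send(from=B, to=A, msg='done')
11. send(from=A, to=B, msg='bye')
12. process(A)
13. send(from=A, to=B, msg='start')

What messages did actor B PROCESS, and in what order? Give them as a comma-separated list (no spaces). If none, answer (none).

Answer: tick

Derivation:
After 1 (send(from=A, to=B, msg='tick')): A:[] B:[tick]
After 2 (process(B)): A:[] B:[]
After 3 (process(A)): A:[] B:[]
After 4 (process(A)): A:[] B:[]
After 5 (process(B)): A:[] B:[]
After 6 (process(B)): A:[] B:[]
After 7 (process(A)): A:[] B:[]
After 8 (process(B)): A:[] B:[]
After 9 (send(from=B, to=A, msg='hello')): A:[hello] B:[]
After 10 (send(from=B, to=A, msg='done')): A:[hello,done] B:[]
After 11 (send(from=A, to=B, msg='bye')): A:[hello,done] B:[bye]
After 12 (process(A)): A:[done] B:[bye]
After 13 (send(from=A, to=B, msg='start')): A:[done] B:[bye,start]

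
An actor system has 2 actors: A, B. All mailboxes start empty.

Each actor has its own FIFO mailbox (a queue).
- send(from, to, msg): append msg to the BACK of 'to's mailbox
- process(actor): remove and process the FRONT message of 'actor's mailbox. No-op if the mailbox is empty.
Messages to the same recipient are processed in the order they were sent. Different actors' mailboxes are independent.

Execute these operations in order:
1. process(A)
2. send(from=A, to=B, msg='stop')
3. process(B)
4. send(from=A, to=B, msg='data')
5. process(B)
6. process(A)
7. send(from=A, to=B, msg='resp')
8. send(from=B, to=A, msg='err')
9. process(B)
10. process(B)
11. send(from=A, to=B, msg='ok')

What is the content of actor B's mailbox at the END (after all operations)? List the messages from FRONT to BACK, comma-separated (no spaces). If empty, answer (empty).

Answer: ok

Derivation:
After 1 (process(A)): A:[] B:[]
After 2 (send(from=A, to=B, msg='stop')): A:[] B:[stop]
After 3 (process(B)): A:[] B:[]
After 4 (send(from=A, to=B, msg='data')): A:[] B:[data]
After 5 (process(B)): A:[] B:[]
After 6 (process(A)): A:[] B:[]
After 7 (send(from=A, to=B, msg='resp')): A:[] B:[resp]
After 8 (send(from=B, to=A, msg='err')): A:[err] B:[resp]
After 9 (process(B)): A:[err] B:[]
After 10 (process(B)): A:[err] B:[]
After 11 (send(from=A, to=B, msg='ok')): A:[err] B:[ok]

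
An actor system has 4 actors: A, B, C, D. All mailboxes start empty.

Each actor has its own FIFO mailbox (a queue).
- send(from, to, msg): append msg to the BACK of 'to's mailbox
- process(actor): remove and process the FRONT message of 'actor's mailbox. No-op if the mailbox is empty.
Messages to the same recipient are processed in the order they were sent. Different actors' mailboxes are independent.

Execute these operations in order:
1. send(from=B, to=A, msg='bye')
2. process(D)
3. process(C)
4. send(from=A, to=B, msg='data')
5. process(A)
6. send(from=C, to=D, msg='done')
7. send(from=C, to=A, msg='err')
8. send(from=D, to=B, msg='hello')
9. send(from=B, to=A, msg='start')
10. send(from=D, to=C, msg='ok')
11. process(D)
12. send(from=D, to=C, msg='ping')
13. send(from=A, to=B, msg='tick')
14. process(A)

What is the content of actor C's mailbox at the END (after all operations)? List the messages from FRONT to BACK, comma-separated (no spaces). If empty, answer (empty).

After 1 (send(from=B, to=A, msg='bye')): A:[bye] B:[] C:[] D:[]
After 2 (process(D)): A:[bye] B:[] C:[] D:[]
After 3 (process(C)): A:[bye] B:[] C:[] D:[]
After 4 (send(from=A, to=B, msg='data')): A:[bye] B:[data] C:[] D:[]
After 5 (process(A)): A:[] B:[data] C:[] D:[]
After 6 (send(from=C, to=D, msg='done')): A:[] B:[data] C:[] D:[done]
After 7 (send(from=C, to=A, msg='err')): A:[err] B:[data] C:[] D:[done]
After 8 (send(from=D, to=B, msg='hello')): A:[err] B:[data,hello] C:[] D:[done]
After 9 (send(from=B, to=A, msg='start')): A:[err,start] B:[data,hello] C:[] D:[done]
After 10 (send(from=D, to=C, msg='ok')): A:[err,start] B:[data,hello] C:[ok] D:[done]
After 11 (process(D)): A:[err,start] B:[data,hello] C:[ok] D:[]
After 12 (send(from=D, to=C, msg='ping')): A:[err,start] B:[data,hello] C:[ok,ping] D:[]
After 13 (send(from=A, to=B, msg='tick')): A:[err,start] B:[data,hello,tick] C:[ok,ping] D:[]
After 14 (process(A)): A:[start] B:[data,hello,tick] C:[ok,ping] D:[]

Answer: ok,ping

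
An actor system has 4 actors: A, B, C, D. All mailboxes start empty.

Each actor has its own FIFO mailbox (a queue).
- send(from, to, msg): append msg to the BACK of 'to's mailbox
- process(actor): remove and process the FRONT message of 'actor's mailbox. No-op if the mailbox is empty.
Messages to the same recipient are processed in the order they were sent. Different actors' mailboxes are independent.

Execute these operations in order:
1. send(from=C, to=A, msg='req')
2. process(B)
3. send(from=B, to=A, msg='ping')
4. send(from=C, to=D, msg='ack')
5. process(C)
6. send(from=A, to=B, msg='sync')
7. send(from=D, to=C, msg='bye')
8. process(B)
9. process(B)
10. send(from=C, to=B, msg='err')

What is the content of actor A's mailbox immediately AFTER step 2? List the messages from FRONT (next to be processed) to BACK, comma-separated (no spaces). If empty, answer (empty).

After 1 (send(from=C, to=A, msg='req')): A:[req] B:[] C:[] D:[]
After 2 (process(B)): A:[req] B:[] C:[] D:[]

req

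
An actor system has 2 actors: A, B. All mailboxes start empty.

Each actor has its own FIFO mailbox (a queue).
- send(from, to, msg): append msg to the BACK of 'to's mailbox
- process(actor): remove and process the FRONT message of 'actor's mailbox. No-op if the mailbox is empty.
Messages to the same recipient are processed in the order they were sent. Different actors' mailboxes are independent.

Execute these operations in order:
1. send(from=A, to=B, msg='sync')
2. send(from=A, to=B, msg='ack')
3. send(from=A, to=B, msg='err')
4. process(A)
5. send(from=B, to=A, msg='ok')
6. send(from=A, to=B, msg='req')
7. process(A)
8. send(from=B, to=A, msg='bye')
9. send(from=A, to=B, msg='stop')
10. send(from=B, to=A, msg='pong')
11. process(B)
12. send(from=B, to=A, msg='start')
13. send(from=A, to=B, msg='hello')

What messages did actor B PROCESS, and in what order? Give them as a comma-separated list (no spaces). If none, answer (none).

Answer: sync

Derivation:
After 1 (send(from=A, to=B, msg='sync')): A:[] B:[sync]
After 2 (send(from=A, to=B, msg='ack')): A:[] B:[sync,ack]
After 3 (send(from=A, to=B, msg='err')): A:[] B:[sync,ack,err]
After 4 (process(A)): A:[] B:[sync,ack,err]
After 5 (send(from=B, to=A, msg='ok')): A:[ok] B:[sync,ack,err]
After 6 (send(from=A, to=B, msg='req')): A:[ok] B:[sync,ack,err,req]
After 7 (process(A)): A:[] B:[sync,ack,err,req]
After 8 (send(from=B, to=A, msg='bye')): A:[bye] B:[sync,ack,err,req]
After 9 (send(from=A, to=B, msg='stop')): A:[bye] B:[sync,ack,err,req,stop]
After 10 (send(from=B, to=A, msg='pong')): A:[bye,pong] B:[sync,ack,err,req,stop]
After 11 (process(B)): A:[bye,pong] B:[ack,err,req,stop]
After 12 (send(from=B, to=A, msg='start')): A:[bye,pong,start] B:[ack,err,req,stop]
After 13 (send(from=A, to=B, msg='hello')): A:[bye,pong,start] B:[ack,err,req,stop,hello]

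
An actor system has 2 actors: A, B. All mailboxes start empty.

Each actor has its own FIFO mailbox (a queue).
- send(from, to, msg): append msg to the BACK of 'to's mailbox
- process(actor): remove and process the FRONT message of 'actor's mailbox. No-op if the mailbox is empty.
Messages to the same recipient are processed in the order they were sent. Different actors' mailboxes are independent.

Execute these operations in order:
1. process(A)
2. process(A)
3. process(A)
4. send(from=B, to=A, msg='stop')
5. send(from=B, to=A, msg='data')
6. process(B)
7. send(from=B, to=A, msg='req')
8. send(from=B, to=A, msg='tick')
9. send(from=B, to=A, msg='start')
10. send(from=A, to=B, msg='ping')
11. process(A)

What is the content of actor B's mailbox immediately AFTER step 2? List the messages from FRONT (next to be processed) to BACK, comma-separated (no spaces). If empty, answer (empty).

After 1 (process(A)): A:[] B:[]
After 2 (process(A)): A:[] B:[]

(empty)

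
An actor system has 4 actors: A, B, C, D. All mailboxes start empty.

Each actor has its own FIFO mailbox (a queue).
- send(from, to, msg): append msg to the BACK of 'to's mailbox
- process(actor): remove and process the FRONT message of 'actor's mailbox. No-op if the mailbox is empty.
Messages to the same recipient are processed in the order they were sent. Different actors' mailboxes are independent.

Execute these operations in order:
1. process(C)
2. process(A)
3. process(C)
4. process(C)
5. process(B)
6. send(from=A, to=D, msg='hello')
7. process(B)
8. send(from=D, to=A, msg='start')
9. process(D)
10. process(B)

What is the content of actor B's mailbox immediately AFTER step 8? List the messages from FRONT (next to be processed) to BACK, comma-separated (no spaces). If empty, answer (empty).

After 1 (process(C)): A:[] B:[] C:[] D:[]
After 2 (process(A)): A:[] B:[] C:[] D:[]
After 3 (process(C)): A:[] B:[] C:[] D:[]
After 4 (process(C)): A:[] B:[] C:[] D:[]
After 5 (process(B)): A:[] B:[] C:[] D:[]
After 6 (send(from=A, to=D, msg='hello')): A:[] B:[] C:[] D:[hello]
After 7 (process(B)): A:[] B:[] C:[] D:[hello]
After 8 (send(from=D, to=A, msg='start')): A:[start] B:[] C:[] D:[hello]

(empty)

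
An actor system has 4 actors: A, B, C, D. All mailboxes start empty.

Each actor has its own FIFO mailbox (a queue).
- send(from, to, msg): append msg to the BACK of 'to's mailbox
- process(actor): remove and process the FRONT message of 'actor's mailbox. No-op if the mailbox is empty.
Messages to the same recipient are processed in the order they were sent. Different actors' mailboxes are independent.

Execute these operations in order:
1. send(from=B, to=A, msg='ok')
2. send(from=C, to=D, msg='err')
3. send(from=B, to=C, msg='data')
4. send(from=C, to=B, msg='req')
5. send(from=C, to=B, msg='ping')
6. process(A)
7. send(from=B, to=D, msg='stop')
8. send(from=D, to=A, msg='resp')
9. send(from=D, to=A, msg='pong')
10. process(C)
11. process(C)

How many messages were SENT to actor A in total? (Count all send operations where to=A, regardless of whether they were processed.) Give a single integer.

After 1 (send(from=B, to=A, msg='ok')): A:[ok] B:[] C:[] D:[]
After 2 (send(from=C, to=D, msg='err')): A:[ok] B:[] C:[] D:[err]
After 3 (send(from=B, to=C, msg='data')): A:[ok] B:[] C:[data] D:[err]
After 4 (send(from=C, to=B, msg='req')): A:[ok] B:[req] C:[data] D:[err]
After 5 (send(from=C, to=B, msg='ping')): A:[ok] B:[req,ping] C:[data] D:[err]
After 6 (process(A)): A:[] B:[req,ping] C:[data] D:[err]
After 7 (send(from=B, to=D, msg='stop')): A:[] B:[req,ping] C:[data] D:[err,stop]
After 8 (send(from=D, to=A, msg='resp')): A:[resp] B:[req,ping] C:[data] D:[err,stop]
After 9 (send(from=D, to=A, msg='pong')): A:[resp,pong] B:[req,ping] C:[data] D:[err,stop]
After 10 (process(C)): A:[resp,pong] B:[req,ping] C:[] D:[err,stop]
After 11 (process(C)): A:[resp,pong] B:[req,ping] C:[] D:[err,stop]

Answer: 3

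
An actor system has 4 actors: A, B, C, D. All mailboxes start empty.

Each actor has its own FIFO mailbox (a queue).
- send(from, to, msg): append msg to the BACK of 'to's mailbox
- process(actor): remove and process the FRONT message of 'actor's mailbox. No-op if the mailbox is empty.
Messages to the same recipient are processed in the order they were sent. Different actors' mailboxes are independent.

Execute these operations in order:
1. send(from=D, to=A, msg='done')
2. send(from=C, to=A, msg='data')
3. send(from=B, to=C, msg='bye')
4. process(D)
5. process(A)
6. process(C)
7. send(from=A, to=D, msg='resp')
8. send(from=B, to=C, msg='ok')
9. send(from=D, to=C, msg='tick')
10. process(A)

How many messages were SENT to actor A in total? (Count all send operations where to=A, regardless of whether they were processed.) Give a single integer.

Answer: 2

Derivation:
After 1 (send(from=D, to=A, msg='done')): A:[done] B:[] C:[] D:[]
After 2 (send(from=C, to=A, msg='data')): A:[done,data] B:[] C:[] D:[]
After 3 (send(from=B, to=C, msg='bye')): A:[done,data] B:[] C:[bye] D:[]
After 4 (process(D)): A:[done,data] B:[] C:[bye] D:[]
After 5 (process(A)): A:[data] B:[] C:[bye] D:[]
After 6 (process(C)): A:[data] B:[] C:[] D:[]
After 7 (send(from=A, to=D, msg='resp')): A:[data] B:[] C:[] D:[resp]
After 8 (send(from=B, to=C, msg='ok')): A:[data] B:[] C:[ok] D:[resp]
After 9 (send(from=D, to=C, msg='tick')): A:[data] B:[] C:[ok,tick] D:[resp]
After 10 (process(A)): A:[] B:[] C:[ok,tick] D:[resp]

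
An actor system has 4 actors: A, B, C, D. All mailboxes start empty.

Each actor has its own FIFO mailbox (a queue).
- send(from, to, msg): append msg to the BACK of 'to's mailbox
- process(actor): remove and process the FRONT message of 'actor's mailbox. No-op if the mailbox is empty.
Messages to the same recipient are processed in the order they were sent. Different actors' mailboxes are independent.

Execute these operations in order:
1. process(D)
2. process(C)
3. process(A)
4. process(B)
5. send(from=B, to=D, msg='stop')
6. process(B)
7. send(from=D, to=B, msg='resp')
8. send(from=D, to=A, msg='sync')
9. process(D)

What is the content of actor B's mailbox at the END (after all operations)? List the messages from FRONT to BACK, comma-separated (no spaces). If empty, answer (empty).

Answer: resp

Derivation:
After 1 (process(D)): A:[] B:[] C:[] D:[]
After 2 (process(C)): A:[] B:[] C:[] D:[]
After 3 (process(A)): A:[] B:[] C:[] D:[]
After 4 (process(B)): A:[] B:[] C:[] D:[]
After 5 (send(from=B, to=D, msg='stop')): A:[] B:[] C:[] D:[stop]
After 6 (process(B)): A:[] B:[] C:[] D:[stop]
After 7 (send(from=D, to=B, msg='resp')): A:[] B:[resp] C:[] D:[stop]
After 8 (send(from=D, to=A, msg='sync')): A:[sync] B:[resp] C:[] D:[stop]
After 9 (process(D)): A:[sync] B:[resp] C:[] D:[]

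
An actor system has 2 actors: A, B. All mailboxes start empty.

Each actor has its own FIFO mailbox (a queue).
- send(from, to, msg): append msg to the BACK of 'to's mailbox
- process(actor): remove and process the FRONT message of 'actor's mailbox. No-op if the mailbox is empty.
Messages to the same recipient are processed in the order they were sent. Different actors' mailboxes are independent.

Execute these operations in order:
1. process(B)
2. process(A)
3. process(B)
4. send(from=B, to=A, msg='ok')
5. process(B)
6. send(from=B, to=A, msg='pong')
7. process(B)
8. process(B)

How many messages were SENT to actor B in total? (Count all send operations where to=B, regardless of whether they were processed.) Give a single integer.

After 1 (process(B)): A:[] B:[]
After 2 (process(A)): A:[] B:[]
After 3 (process(B)): A:[] B:[]
After 4 (send(from=B, to=A, msg='ok')): A:[ok] B:[]
After 5 (process(B)): A:[ok] B:[]
After 6 (send(from=B, to=A, msg='pong')): A:[ok,pong] B:[]
After 7 (process(B)): A:[ok,pong] B:[]
After 8 (process(B)): A:[ok,pong] B:[]

Answer: 0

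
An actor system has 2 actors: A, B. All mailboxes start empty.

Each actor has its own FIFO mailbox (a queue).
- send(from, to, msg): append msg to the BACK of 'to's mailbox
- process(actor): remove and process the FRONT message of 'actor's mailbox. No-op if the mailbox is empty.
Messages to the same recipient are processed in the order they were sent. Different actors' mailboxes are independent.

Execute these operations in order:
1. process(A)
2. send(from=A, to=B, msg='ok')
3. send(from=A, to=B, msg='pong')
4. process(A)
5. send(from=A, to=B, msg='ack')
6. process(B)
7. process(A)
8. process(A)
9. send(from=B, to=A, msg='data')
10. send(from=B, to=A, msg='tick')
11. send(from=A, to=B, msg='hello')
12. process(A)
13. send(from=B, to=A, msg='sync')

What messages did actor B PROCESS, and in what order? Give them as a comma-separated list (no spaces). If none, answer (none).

Answer: ok

Derivation:
After 1 (process(A)): A:[] B:[]
After 2 (send(from=A, to=B, msg='ok')): A:[] B:[ok]
After 3 (send(from=A, to=B, msg='pong')): A:[] B:[ok,pong]
After 4 (process(A)): A:[] B:[ok,pong]
After 5 (send(from=A, to=B, msg='ack')): A:[] B:[ok,pong,ack]
After 6 (process(B)): A:[] B:[pong,ack]
After 7 (process(A)): A:[] B:[pong,ack]
After 8 (process(A)): A:[] B:[pong,ack]
After 9 (send(from=B, to=A, msg='data')): A:[data] B:[pong,ack]
After 10 (send(from=B, to=A, msg='tick')): A:[data,tick] B:[pong,ack]
After 11 (send(from=A, to=B, msg='hello')): A:[data,tick] B:[pong,ack,hello]
After 12 (process(A)): A:[tick] B:[pong,ack,hello]
After 13 (send(from=B, to=A, msg='sync')): A:[tick,sync] B:[pong,ack,hello]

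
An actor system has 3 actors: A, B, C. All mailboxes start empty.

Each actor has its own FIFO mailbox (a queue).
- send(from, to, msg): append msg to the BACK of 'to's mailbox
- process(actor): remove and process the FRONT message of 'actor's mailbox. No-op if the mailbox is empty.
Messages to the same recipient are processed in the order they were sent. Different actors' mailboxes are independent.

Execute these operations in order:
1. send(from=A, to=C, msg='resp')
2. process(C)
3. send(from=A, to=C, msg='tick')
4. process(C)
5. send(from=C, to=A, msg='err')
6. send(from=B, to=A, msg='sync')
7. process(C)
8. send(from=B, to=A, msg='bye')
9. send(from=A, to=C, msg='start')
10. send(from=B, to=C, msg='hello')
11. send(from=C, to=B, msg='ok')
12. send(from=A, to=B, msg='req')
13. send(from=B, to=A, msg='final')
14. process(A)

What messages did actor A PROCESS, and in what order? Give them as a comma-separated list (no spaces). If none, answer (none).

After 1 (send(from=A, to=C, msg='resp')): A:[] B:[] C:[resp]
After 2 (process(C)): A:[] B:[] C:[]
After 3 (send(from=A, to=C, msg='tick')): A:[] B:[] C:[tick]
After 4 (process(C)): A:[] B:[] C:[]
After 5 (send(from=C, to=A, msg='err')): A:[err] B:[] C:[]
After 6 (send(from=B, to=A, msg='sync')): A:[err,sync] B:[] C:[]
After 7 (process(C)): A:[err,sync] B:[] C:[]
After 8 (send(from=B, to=A, msg='bye')): A:[err,sync,bye] B:[] C:[]
After 9 (send(from=A, to=C, msg='start')): A:[err,sync,bye] B:[] C:[start]
After 10 (send(from=B, to=C, msg='hello')): A:[err,sync,bye] B:[] C:[start,hello]
After 11 (send(from=C, to=B, msg='ok')): A:[err,sync,bye] B:[ok] C:[start,hello]
After 12 (send(from=A, to=B, msg='req')): A:[err,sync,bye] B:[ok,req] C:[start,hello]
After 13 (send(from=B, to=A, msg='final')): A:[err,sync,bye,final] B:[ok,req] C:[start,hello]
After 14 (process(A)): A:[sync,bye,final] B:[ok,req] C:[start,hello]

Answer: err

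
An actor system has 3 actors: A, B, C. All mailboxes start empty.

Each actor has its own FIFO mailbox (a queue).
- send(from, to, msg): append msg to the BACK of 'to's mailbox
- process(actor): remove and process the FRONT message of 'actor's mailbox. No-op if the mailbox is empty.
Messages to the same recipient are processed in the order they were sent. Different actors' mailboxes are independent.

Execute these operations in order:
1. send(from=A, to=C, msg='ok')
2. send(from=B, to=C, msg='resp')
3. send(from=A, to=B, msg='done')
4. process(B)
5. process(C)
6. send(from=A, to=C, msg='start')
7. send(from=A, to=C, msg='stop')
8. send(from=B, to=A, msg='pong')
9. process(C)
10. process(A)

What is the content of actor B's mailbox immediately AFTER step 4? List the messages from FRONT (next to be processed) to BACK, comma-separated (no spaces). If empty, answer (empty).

After 1 (send(from=A, to=C, msg='ok')): A:[] B:[] C:[ok]
After 2 (send(from=B, to=C, msg='resp')): A:[] B:[] C:[ok,resp]
After 3 (send(from=A, to=B, msg='done')): A:[] B:[done] C:[ok,resp]
After 4 (process(B)): A:[] B:[] C:[ok,resp]

(empty)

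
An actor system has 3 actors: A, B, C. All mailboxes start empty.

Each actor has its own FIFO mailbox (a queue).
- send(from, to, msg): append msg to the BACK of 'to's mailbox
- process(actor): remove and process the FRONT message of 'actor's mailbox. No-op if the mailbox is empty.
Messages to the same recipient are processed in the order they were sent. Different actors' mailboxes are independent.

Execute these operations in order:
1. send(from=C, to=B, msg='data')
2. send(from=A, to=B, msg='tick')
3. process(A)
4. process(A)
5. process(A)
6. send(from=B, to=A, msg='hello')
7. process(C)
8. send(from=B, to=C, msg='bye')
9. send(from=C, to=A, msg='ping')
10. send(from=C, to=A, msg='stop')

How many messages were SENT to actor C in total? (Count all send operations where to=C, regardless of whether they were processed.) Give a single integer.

After 1 (send(from=C, to=B, msg='data')): A:[] B:[data] C:[]
After 2 (send(from=A, to=B, msg='tick')): A:[] B:[data,tick] C:[]
After 3 (process(A)): A:[] B:[data,tick] C:[]
After 4 (process(A)): A:[] B:[data,tick] C:[]
After 5 (process(A)): A:[] B:[data,tick] C:[]
After 6 (send(from=B, to=A, msg='hello')): A:[hello] B:[data,tick] C:[]
After 7 (process(C)): A:[hello] B:[data,tick] C:[]
After 8 (send(from=B, to=C, msg='bye')): A:[hello] B:[data,tick] C:[bye]
After 9 (send(from=C, to=A, msg='ping')): A:[hello,ping] B:[data,tick] C:[bye]
After 10 (send(from=C, to=A, msg='stop')): A:[hello,ping,stop] B:[data,tick] C:[bye]

Answer: 1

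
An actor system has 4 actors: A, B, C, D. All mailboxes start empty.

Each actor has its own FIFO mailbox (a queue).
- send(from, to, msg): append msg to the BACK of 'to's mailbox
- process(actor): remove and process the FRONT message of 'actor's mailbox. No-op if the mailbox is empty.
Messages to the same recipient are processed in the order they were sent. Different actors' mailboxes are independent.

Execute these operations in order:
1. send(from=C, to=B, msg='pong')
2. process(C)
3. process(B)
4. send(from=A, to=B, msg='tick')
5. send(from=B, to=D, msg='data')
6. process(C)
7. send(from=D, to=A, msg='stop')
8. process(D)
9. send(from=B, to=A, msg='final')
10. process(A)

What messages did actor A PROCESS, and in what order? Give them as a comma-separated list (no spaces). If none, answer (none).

After 1 (send(from=C, to=B, msg='pong')): A:[] B:[pong] C:[] D:[]
After 2 (process(C)): A:[] B:[pong] C:[] D:[]
After 3 (process(B)): A:[] B:[] C:[] D:[]
After 4 (send(from=A, to=B, msg='tick')): A:[] B:[tick] C:[] D:[]
After 5 (send(from=B, to=D, msg='data')): A:[] B:[tick] C:[] D:[data]
After 6 (process(C)): A:[] B:[tick] C:[] D:[data]
After 7 (send(from=D, to=A, msg='stop')): A:[stop] B:[tick] C:[] D:[data]
After 8 (process(D)): A:[stop] B:[tick] C:[] D:[]
After 9 (send(from=B, to=A, msg='final')): A:[stop,final] B:[tick] C:[] D:[]
After 10 (process(A)): A:[final] B:[tick] C:[] D:[]

Answer: stop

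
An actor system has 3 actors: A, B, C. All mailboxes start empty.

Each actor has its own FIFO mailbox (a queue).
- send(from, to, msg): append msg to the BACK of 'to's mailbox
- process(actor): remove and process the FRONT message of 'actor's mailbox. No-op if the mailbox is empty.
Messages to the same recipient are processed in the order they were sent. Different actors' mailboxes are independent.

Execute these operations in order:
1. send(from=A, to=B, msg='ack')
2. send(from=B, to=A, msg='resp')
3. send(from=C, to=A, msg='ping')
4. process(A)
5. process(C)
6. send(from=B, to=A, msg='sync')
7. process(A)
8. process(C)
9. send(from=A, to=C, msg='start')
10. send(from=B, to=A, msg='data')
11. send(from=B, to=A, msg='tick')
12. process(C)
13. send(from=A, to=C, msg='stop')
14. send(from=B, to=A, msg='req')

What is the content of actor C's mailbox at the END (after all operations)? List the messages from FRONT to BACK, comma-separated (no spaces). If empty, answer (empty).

Answer: stop

Derivation:
After 1 (send(from=A, to=B, msg='ack')): A:[] B:[ack] C:[]
After 2 (send(from=B, to=A, msg='resp')): A:[resp] B:[ack] C:[]
After 3 (send(from=C, to=A, msg='ping')): A:[resp,ping] B:[ack] C:[]
After 4 (process(A)): A:[ping] B:[ack] C:[]
After 5 (process(C)): A:[ping] B:[ack] C:[]
After 6 (send(from=B, to=A, msg='sync')): A:[ping,sync] B:[ack] C:[]
After 7 (process(A)): A:[sync] B:[ack] C:[]
After 8 (process(C)): A:[sync] B:[ack] C:[]
After 9 (send(from=A, to=C, msg='start')): A:[sync] B:[ack] C:[start]
After 10 (send(from=B, to=A, msg='data')): A:[sync,data] B:[ack] C:[start]
After 11 (send(from=B, to=A, msg='tick')): A:[sync,data,tick] B:[ack] C:[start]
After 12 (process(C)): A:[sync,data,tick] B:[ack] C:[]
After 13 (send(from=A, to=C, msg='stop')): A:[sync,data,tick] B:[ack] C:[stop]
After 14 (send(from=B, to=A, msg='req')): A:[sync,data,tick,req] B:[ack] C:[stop]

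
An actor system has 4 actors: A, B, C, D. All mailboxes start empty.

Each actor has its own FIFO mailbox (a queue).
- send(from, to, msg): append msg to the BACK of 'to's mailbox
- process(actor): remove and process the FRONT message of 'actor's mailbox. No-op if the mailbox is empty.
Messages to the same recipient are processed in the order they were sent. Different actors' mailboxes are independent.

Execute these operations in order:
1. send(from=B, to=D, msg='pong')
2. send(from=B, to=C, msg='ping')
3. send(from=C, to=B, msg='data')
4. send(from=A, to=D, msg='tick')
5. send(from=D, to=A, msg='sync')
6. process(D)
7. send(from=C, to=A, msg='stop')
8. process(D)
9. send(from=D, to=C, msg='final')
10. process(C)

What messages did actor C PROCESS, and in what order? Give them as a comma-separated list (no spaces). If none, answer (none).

Answer: ping

Derivation:
After 1 (send(from=B, to=D, msg='pong')): A:[] B:[] C:[] D:[pong]
After 2 (send(from=B, to=C, msg='ping')): A:[] B:[] C:[ping] D:[pong]
After 3 (send(from=C, to=B, msg='data')): A:[] B:[data] C:[ping] D:[pong]
After 4 (send(from=A, to=D, msg='tick')): A:[] B:[data] C:[ping] D:[pong,tick]
After 5 (send(from=D, to=A, msg='sync')): A:[sync] B:[data] C:[ping] D:[pong,tick]
After 6 (process(D)): A:[sync] B:[data] C:[ping] D:[tick]
After 7 (send(from=C, to=A, msg='stop')): A:[sync,stop] B:[data] C:[ping] D:[tick]
After 8 (process(D)): A:[sync,stop] B:[data] C:[ping] D:[]
After 9 (send(from=D, to=C, msg='final')): A:[sync,stop] B:[data] C:[ping,final] D:[]
After 10 (process(C)): A:[sync,stop] B:[data] C:[final] D:[]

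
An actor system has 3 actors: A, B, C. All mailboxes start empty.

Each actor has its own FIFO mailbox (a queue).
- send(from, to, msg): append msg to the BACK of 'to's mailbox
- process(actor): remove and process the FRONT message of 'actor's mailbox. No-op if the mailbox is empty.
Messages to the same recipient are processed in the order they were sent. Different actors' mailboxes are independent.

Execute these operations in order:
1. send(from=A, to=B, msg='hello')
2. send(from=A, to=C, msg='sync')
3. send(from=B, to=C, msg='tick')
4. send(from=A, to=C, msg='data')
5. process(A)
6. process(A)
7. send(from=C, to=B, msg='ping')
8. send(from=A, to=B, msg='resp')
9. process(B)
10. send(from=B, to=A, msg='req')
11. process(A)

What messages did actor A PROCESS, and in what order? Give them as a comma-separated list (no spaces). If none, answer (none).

Answer: req

Derivation:
After 1 (send(from=A, to=B, msg='hello')): A:[] B:[hello] C:[]
After 2 (send(from=A, to=C, msg='sync')): A:[] B:[hello] C:[sync]
After 3 (send(from=B, to=C, msg='tick')): A:[] B:[hello] C:[sync,tick]
After 4 (send(from=A, to=C, msg='data')): A:[] B:[hello] C:[sync,tick,data]
After 5 (process(A)): A:[] B:[hello] C:[sync,tick,data]
After 6 (process(A)): A:[] B:[hello] C:[sync,tick,data]
After 7 (send(from=C, to=B, msg='ping')): A:[] B:[hello,ping] C:[sync,tick,data]
After 8 (send(from=A, to=B, msg='resp')): A:[] B:[hello,ping,resp] C:[sync,tick,data]
After 9 (process(B)): A:[] B:[ping,resp] C:[sync,tick,data]
After 10 (send(from=B, to=A, msg='req')): A:[req] B:[ping,resp] C:[sync,tick,data]
After 11 (process(A)): A:[] B:[ping,resp] C:[sync,tick,data]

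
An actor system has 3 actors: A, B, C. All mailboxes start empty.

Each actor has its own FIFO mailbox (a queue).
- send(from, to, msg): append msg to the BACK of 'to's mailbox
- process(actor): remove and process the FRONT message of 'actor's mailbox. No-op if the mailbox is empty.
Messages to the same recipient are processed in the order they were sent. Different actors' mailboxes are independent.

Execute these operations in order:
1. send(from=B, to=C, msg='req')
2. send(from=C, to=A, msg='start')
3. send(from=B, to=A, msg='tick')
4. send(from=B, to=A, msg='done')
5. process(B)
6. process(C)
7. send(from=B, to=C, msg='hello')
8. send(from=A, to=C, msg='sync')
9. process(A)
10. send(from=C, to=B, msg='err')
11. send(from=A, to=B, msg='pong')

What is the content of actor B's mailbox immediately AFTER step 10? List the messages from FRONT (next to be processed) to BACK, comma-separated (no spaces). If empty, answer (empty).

After 1 (send(from=B, to=C, msg='req')): A:[] B:[] C:[req]
After 2 (send(from=C, to=A, msg='start')): A:[start] B:[] C:[req]
After 3 (send(from=B, to=A, msg='tick')): A:[start,tick] B:[] C:[req]
After 4 (send(from=B, to=A, msg='done')): A:[start,tick,done] B:[] C:[req]
After 5 (process(B)): A:[start,tick,done] B:[] C:[req]
After 6 (process(C)): A:[start,tick,done] B:[] C:[]
After 7 (send(from=B, to=C, msg='hello')): A:[start,tick,done] B:[] C:[hello]
After 8 (send(from=A, to=C, msg='sync')): A:[start,tick,done] B:[] C:[hello,sync]
After 9 (process(A)): A:[tick,done] B:[] C:[hello,sync]
After 10 (send(from=C, to=B, msg='err')): A:[tick,done] B:[err] C:[hello,sync]

err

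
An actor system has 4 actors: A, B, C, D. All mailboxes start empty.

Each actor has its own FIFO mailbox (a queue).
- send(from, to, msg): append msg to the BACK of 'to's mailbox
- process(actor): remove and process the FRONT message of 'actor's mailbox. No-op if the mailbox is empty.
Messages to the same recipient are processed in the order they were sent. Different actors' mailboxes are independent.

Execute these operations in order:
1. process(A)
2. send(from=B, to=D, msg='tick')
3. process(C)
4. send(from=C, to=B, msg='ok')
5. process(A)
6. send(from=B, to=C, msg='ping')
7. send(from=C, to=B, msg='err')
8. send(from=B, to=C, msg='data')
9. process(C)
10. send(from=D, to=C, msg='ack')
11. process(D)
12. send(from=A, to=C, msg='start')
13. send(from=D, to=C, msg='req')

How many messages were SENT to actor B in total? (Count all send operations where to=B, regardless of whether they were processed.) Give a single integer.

After 1 (process(A)): A:[] B:[] C:[] D:[]
After 2 (send(from=B, to=D, msg='tick')): A:[] B:[] C:[] D:[tick]
After 3 (process(C)): A:[] B:[] C:[] D:[tick]
After 4 (send(from=C, to=B, msg='ok')): A:[] B:[ok] C:[] D:[tick]
After 5 (process(A)): A:[] B:[ok] C:[] D:[tick]
After 6 (send(from=B, to=C, msg='ping')): A:[] B:[ok] C:[ping] D:[tick]
After 7 (send(from=C, to=B, msg='err')): A:[] B:[ok,err] C:[ping] D:[tick]
After 8 (send(from=B, to=C, msg='data')): A:[] B:[ok,err] C:[ping,data] D:[tick]
After 9 (process(C)): A:[] B:[ok,err] C:[data] D:[tick]
After 10 (send(from=D, to=C, msg='ack')): A:[] B:[ok,err] C:[data,ack] D:[tick]
After 11 (process(D)): A:[] B:[ok,err] C:[data,ack] D:[]
After 12 (send(from=A, to=C, msg='start')): A:[] B:[ok,err] C:[data,ack,start] D:[]
After 13 (send(from=D, to=C, msg='req')): A:[] B:[ok,err] C:[data,ack,start,req] D:[]

Answer: 2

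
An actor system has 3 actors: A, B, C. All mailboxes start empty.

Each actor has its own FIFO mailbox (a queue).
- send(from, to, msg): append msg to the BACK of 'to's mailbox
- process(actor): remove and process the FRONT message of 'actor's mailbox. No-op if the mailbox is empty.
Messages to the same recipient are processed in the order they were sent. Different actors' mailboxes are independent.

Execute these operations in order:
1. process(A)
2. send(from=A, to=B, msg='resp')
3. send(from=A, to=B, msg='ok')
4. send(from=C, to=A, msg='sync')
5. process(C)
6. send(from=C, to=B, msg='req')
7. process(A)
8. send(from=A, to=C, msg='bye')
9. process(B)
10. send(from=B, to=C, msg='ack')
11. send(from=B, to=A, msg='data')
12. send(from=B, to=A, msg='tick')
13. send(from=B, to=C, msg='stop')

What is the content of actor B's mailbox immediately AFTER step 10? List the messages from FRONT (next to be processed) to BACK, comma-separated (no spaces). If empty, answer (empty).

After 1 (process(A)): A:[] B:[] C:[]
After 2 (send(from=A, to=B, msg='resp')): A:[] B:[resp] C:[]
After 3 (send(from=A, to=B, msg='ok')): A:[] B:[resp,ok] C:[]
After 4 (send(from=C, to=A, msg='sync')): A:[sync] B:[resp,ok] C:[]
After 5 (process(C)): A:[sync] B:[resp,ok] C:[]
After 6 (send(from=C, to=B, msg='req')): A:[sync] B:[resp,ok,req] C:[]
After 7 (process(A)): A:[] B:[resp,ok,req] C:[]
After 8 (send(from=A, to=C, msg='bye')): A:[] B:[resp,ok,req] C:[bye]
After 9 (process(B)): A:[] B:[ok,req] C:[bye]
After 10 (send(from=B, to=C, msg='ack')): A:[] B:[ok,req] C:[bye,ack]

ok,req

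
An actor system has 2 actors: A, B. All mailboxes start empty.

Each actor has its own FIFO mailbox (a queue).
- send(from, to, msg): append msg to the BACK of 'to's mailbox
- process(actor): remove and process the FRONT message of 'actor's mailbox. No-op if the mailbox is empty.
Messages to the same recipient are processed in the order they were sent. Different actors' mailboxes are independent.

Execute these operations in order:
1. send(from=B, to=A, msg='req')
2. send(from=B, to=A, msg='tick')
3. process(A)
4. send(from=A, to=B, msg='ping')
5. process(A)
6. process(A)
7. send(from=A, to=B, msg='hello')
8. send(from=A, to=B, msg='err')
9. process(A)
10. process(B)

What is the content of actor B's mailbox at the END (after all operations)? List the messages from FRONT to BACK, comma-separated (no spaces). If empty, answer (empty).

Answer: hello,err

Derivation:
After 1 (send(from=B, to=A, msg='req')): A:[req] B:[]
After 2 (send(from=B, to=A, msg='tick')): A:[req,tick] B:[]
After 3 (process(A)): A:[tick] B:[]
After 4 (send(from=A, to=B, msg='ping')): A:[tick] B:[ping]
After 5 (process(A)): A:[] B:[ping]
After 6 (process(A)): A:[] B:[ping]
After 7 (send(from=A, to=B, msg='hello')): A:[] B:[ping,hello]
After 8 (send(from=A, to=B, msg='err')): A:[] B:[ping,hello,err]
After 9 (process(A)): A:[] B:[ping,hello,err]
After 10 (process(B)): A:[] B:[hello,err]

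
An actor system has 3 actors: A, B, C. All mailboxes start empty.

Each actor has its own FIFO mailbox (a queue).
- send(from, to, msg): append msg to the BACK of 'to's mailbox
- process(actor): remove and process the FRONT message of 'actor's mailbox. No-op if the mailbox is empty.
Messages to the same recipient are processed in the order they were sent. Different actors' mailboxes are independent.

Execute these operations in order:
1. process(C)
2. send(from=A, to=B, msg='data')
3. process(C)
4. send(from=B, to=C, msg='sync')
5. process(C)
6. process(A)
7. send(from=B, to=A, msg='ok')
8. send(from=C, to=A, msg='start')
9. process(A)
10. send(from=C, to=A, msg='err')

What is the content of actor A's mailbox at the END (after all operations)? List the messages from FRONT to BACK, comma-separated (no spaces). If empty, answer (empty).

After 1 (process(C)): A:[] B:[] C:[]
After 2 (send(from=A, to=B, msg='data')): A:[] B:[data] C:[]
After 3 (process(C)): A:[] B:[data] C:[]
After 4 (send(from=B, to=C, msg='sync')): A:[] B:[data] C:[sync]
After 5 (process(C)): A:[] B:[data] C:[]
After 6 (process(A)): A:[] B:[data] C:[]
After 7 (send(from=B, to=A, msg='ok')): A:[ok] B:[data] C:[]
After 8 (send(from=C, to=A, msg='start')): A:[ok,start] B:[data] C:[]
After 9 (process(A)): A:[start] B:[data] C:[]
After 10 (send(from=C, to=A, msg='err')): A:[start,err] B:[data] C:[]

Answer: start,err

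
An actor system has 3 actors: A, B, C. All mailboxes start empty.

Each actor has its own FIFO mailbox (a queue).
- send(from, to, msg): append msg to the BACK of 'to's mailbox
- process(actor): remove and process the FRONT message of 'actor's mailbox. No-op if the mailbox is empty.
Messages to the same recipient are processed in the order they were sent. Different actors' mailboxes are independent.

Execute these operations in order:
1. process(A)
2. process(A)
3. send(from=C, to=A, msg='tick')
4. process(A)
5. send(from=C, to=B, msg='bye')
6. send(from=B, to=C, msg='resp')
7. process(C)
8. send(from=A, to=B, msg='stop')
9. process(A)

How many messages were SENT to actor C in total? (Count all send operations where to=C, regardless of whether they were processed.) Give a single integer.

Answer: 1

Derivation:
After 1 (process(A)): A:[] B:[] C:[]
After 2 (process(A)): A:[] B:[] C:[]
After 3 (send(from=C, to=A, msg='tick')): A:[tick] B:[] C:[]
After 4 (process(A)): A:[] B:[] C:[]
After 5 (send(from=C, to=B, msg='bye')): A:[] B:[bye] C:[]
After 6 (send(from=B, to=C, msg='resp')): A:[] B:[bye] C:[resp]
After 7 (process(C)): A:[] B:[bye] C:[]
After 8 (send(from=A, to=B, msg='stop')): A:[] B:[bye,stop] C:[]
After 9 (process(A)): A:[] B:[bye,stop] C:[]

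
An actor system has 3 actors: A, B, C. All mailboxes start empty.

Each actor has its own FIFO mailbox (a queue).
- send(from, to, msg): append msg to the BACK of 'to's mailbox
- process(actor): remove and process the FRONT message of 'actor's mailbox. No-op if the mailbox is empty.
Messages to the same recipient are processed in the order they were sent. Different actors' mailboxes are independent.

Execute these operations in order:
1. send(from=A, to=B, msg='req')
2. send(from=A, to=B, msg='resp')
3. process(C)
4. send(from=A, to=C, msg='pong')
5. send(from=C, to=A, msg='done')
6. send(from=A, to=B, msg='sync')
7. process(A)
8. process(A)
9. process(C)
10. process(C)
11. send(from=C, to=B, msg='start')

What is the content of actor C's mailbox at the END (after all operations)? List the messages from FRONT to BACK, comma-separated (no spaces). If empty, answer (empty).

After 1 (send(from=A, to=B, msg='req')): A:[] B:[req] C:[]
After 2 (send(from=A, to=B, msg='resp')): A:[] B:[req,resp] C:[]
After 3 (process(C)): A:[] B:[req,resp] C:[]
After 4 (send(from=A, to=C, msg='pong')): A:[] B:[req,resp] C:[pong]
After 5 (send(from=C, to=A, msg='done')): A:[done] B:[req,resp] C:[pong]
After 6 (send(from=A, to=B, msg='sync')): A:[done] B:[req,resp,sync] C:[pong]
After 7 (process(A)): A:[] B:[req,resp,sync] C:[pong]
After 8 (process(A)): A:[] B:[req,resp,sync] C:[pong]
After 9 (process(C)): A:[] B:[req,resp,sync] C:[]
After 10 (process(C)): A:[] B:[req,resp,sync] C:[]
After 11 (send(from=C, to=B, msg='start')): A:[] B:[req,resp,sync,start] C:[]

Answer: (empty)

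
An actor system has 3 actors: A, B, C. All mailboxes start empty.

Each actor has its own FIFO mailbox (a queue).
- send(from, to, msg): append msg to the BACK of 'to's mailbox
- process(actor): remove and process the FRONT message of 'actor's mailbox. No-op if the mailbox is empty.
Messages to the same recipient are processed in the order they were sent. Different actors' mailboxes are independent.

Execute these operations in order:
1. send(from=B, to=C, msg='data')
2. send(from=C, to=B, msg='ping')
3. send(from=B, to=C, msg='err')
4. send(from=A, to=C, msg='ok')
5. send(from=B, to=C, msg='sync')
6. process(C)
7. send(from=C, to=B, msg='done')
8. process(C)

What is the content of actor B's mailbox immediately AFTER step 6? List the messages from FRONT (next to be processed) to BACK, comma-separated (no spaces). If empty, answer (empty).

After 1 (send(from=B, to=C, msg='data')): A:[] B:[] C:[data]
After 2 (send(from=C, to=B, msg='ping')): A:[] B:[ping] C:[data]
After 3 (send(from=B, to=C, msg='err')): A:[] B:[ping] C:[data,err]
After 4 (send(from=A, to=C, msg='ok')): A:[] B:[ping] C:[data,err,ok]
After 5 (send(from=B, to=C, msg='sync')): A:[] B:[ping] C:[data,err,ok,sync]
After 6 (process(C)): A:[] B:[ping] C:[err,ok,sync]

ping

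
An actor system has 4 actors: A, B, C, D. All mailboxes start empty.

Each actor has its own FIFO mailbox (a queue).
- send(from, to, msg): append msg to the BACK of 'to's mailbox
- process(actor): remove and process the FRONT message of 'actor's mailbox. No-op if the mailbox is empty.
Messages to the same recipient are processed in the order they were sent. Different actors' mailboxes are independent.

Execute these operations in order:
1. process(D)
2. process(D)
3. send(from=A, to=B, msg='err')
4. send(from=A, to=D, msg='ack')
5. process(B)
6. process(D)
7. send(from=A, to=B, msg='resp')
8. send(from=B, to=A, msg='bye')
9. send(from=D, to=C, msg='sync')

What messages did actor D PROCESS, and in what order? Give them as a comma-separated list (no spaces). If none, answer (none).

Answer: ack

Derivation:
After 1 (process(D)): A:[] B:[] C:[] D:[]
After 2 (process(D)): A:[] B:[] C:[] D:[]
After 3 (send(from=A, to=B, msg='err')): A:[] B:[err] C:[] D:[]
After 4 (send(from=A, to=D, msg='ack')): A:[] B:[err] C:[] D:[ack]
After 5 (process(B)): A:[] B:[] C:[] D:[ack]
After 6 (process(D)): A:[] B:[] C:[] D:[]
After 7 (send(from=A, to=B, msg='resp')): A:[] B:[resp] C:[] D:[]
After 8 (send(from=B, to=A, msg='bye')): A:[bye] B:[resp] C:[] D:[]
After 9 (send(from=D, to=C, msg='sync')): A:[bye] B:[resp] C:[sync] D:[]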